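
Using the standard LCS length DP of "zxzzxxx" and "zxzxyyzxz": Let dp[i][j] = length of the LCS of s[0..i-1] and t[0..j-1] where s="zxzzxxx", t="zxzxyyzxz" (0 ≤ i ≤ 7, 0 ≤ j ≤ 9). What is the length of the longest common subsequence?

5

   ''  z  x  z  x  y  y  z  x  z
''  0  0  0  0  0  0  0  0  0  0
 z  0  1  1  1  1  1  1  1  1  1
 x  0  1  2  2  2  2  2  2  2  2
 z  0  1  2  3  3  3  3  3  3  3
 z  0  1  2  3  3  3  3  4  4  4
 x  0  1  2  3  4  4  4  4  5  5
 x  0  1  2  3  4  4  4  4  5  5
 x  0  1  2  3  4  4  4  4  5  5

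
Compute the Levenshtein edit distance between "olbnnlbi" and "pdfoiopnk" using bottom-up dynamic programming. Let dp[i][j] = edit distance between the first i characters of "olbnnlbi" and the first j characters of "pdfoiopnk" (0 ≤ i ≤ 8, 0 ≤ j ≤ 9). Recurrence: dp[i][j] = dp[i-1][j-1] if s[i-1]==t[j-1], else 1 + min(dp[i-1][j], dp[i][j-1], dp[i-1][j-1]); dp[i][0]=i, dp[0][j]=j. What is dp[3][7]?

6

   ''  p  d  f  o  i  o  p  n  k
''  0  1  2  3  4  5  6  7  8  9
 o  1  1  2  3  3  4  5  6  7  8
 l  2  2  2  3  4  4  5  6  7  8
 b  3  3  3  3  4  5  5  6  7  8
 n  4  4  4  4  4  5  6  6  6  7
 n  5  5  5  5  5  5  6  7  6  7
 l  6  6  6  6  6  6  6  7  7  7
 b  7  7  7  7  7  7  7  7  8  8
 i  8  8  8  8  8  7  8  8  8  9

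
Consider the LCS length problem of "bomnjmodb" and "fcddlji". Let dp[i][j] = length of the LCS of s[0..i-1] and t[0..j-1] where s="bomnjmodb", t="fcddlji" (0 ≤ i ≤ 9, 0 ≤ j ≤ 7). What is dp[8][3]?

1

   ''  f  c  d  d  l  j  i
''  0  0  0  0  0  0  0  0
 b  0  0  0  0  0  0  0  0
 o  0  0  0  0  0  0  0  0
 m  0  0  0  0  0  0  0  0
 n  0  0  0  0  0  0  0  0
 j  0  0  0  0  0  0  1  1
 m  0  0  0  0  0  0  1  1
 o  0  0  0  0  0  0  1  1
 d  0  0  0  1  1  1  1  1
 b  0  0  0  1  1  1  1  1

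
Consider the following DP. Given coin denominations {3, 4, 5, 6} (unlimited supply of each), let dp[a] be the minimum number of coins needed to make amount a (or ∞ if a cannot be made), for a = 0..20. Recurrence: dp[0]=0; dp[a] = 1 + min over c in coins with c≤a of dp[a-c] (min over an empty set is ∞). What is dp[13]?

 a  0  1  2  3  4  5  6  7  8  9 10 11 12 13 14 15 16 17 18 19 20
dp  0  -  -  1  1  1  1  2  2  2  2  2  2  3  3  3  3  3  3  4  4
(- denotes ∞ / unreachable)

3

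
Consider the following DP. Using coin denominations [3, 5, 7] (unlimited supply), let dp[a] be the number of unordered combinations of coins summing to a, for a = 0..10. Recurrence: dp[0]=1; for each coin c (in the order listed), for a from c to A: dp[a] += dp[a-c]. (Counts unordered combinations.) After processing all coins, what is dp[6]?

after  coin     0     1     2     3     4     5     6     7     8     9    10
          3     1     0     0     1     0     0     1     0     0     1     0
          5     1     0     0     1     0     1     1     0     1     1     1
          7     1     0     0     1     0     1     1     1     1     1     2

1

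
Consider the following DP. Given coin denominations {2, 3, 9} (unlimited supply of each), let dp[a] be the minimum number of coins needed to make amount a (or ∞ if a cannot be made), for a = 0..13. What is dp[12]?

 a  0  1  2  3  4  5  6  7  8  9 10 11 12 13
dp  0  -  1  1  2  2  2  3  3  1  4  2  2  3
(- denotes ∞ / unreachable)

2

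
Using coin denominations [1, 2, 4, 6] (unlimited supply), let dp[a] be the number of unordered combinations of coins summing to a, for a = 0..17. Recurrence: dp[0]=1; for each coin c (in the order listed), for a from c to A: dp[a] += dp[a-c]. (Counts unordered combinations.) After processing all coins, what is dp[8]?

11

after  coin     0     1     2     3     4     5     6     7     8     9    10    11    12    13    14    15    16    17
          1     1     1     1     1     1     1     1     1     1     1     1     1     1     1     1     1     1     1
          2     1     1     2     2     3     3     4     4     5     5     6     6     7     7     8     8     9     9
          4     1     1     2     2     4     4     6     6     9     9    12    12    16    16    20    20    25    25
          6     1     1     2     2     4     4     7     7    11    11    16    16    23    23    31    31    41    41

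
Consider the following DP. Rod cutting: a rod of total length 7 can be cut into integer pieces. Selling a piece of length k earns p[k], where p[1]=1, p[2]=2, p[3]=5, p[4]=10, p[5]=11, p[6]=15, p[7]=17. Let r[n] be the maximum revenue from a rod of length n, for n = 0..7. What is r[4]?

   n    0    1    2    3    4    5    6    7
r[n]    0    1    2    5   10   11   15   17

10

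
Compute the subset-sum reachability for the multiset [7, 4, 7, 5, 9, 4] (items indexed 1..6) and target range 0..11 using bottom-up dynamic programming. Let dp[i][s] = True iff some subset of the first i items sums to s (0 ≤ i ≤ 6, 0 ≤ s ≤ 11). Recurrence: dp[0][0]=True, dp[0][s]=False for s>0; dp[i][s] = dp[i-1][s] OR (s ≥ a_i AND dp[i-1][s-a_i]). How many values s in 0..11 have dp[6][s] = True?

i\s   0   1   2   3   4   5   6   7   8   9  10  11
  0   T   F   F   F   F   F   F   F   F   F   F   F
  1   T   F   F   F   F   F   F   T   F   F   F   F
  2   T   F   F   F   T   F   F   T   F   F   F   T
  3   T   F   F   F   T   F   F   T   F   F   F   T
  4   T   F   F   F   T   T   F   T   F   T   F   T
  5   T   F   F   F   T   T   F   T   F   T   F   T
  6   T   F   F   F   T   T   F   T   T   T   F   T

7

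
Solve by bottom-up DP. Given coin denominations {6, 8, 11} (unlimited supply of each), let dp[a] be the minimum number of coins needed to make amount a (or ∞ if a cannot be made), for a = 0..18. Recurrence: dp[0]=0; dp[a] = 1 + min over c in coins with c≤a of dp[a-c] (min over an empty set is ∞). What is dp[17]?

 a  0  1  2  3  4  5  6  7  8  9 10 11 12 13 14 15 16 17 18
dp  0  -  -  -  -  -  1  -  1  -  -  1  2  -  2  -  2  2  3
(- denotes ∞ / unreachable)

2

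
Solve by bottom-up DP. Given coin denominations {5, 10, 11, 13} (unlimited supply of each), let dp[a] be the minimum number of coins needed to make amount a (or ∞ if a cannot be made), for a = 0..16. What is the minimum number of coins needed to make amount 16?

2

 a  0  1  2  3  4  5  6  7  8  9 10 11 12 13 14 15 16
dp  0  -  -  -  -  1  -  -  -  -  1  1  -  1  -  2  2
(- denotes ∞ / unreachable)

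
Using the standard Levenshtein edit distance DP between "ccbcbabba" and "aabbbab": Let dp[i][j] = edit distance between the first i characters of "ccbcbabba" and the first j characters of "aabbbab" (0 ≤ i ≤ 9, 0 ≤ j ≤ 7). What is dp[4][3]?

   ''  a  a  b  b  b  a  b
''  0  1  2  3  4  5  6  7
 c  1  1  2  3  4  5  6  7
 c  2  2  2  3  4  5  6  7
 b  3  3  3  2  3  4  5  6
 c  4  4  4  3  3  4  5  6
 b  5  5  5  4  3  3  4  5
 a  6  5  5  5  4  4  3  4
 b  7  6  6  5  5  4  4  3
 b  8  7  7  6  5  5  5  4
 a  9  8  7  7  6  6  5  5

3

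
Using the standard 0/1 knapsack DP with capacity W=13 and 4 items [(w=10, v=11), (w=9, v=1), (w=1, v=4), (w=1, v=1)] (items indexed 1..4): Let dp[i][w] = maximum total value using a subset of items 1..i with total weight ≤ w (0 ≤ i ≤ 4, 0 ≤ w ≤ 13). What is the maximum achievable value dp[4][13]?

i\w   0   1   2   3   4   5   6   7   8   9  10  11  12  13
  0   0   0   0   0   0   0   0   0   0   0   0   0   0   0
  1   0   0   0   0   0   0   0   0   0   0  11  11  11  11
  2   0   0   0   0   0   0   0   0   0   1  11  11  11  11
  3   0   4   4   4   4   4   4   4   4   4  11  15  15  15
  4   0   4   5   5   5   5   5   5   5   5  11  15  16  16

16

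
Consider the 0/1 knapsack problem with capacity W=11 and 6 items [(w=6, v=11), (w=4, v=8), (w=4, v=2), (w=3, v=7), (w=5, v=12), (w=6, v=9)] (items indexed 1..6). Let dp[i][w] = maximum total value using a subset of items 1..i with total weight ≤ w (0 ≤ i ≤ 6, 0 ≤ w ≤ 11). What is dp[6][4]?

8

i\w   0   1   2   3   4   5   6   7   8   9  10  11
  0   0   0   0   0   0   0   0   0   0   0   0   0
  1   0   0   0   0   0   0  11  11  11  11  11  11
  2   0   0   0   0   8   8  11  11  11  11  19  19
  3   0   0   0   0   8   8  11  11  11  11  19  19
  4   0   0   0   7   8   8  11  15  15  18  19  19
  5   0   0   0   7   8  12  12  15  19  20  20  23
  6   0   0   0   7   8  12  12  15  19  20  20  23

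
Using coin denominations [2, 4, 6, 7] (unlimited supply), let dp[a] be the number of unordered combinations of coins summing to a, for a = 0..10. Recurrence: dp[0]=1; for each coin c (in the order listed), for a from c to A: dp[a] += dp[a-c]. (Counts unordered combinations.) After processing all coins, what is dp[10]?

after  coin     0     1     2     3     4     5     6     7     8     9    10
          2     1     0     1     0     1     0     1     0     1     0     1
          4     1     0     1     0     2     0     2     0     3     0     3
          6     1     0     1     0     2     0     3     0     4     0     5
          7     1     0     1     0     2     0     3     1     4     1     5

5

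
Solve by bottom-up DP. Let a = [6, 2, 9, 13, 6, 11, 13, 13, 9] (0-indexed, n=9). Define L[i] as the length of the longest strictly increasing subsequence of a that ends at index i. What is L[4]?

   i    0    1    2    3    4    5    6    7    8
a[i]    6    2    9   13    6   11   13   13    9
L[i]    1    1    2    3    2    3    4    4    3

2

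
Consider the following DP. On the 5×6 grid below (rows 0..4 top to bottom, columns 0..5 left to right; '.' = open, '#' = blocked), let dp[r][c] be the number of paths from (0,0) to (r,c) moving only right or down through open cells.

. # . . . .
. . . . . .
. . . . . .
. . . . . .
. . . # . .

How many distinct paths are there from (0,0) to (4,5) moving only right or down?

36

r\c   0   1   2   3   4   5
  0   1   0   0   0   0   0
  1   1   1   1   1   1   1
  2   1   2   3   4   5   6
  3   1   3   6  10  15  21
  4   1   4  10   0  15  36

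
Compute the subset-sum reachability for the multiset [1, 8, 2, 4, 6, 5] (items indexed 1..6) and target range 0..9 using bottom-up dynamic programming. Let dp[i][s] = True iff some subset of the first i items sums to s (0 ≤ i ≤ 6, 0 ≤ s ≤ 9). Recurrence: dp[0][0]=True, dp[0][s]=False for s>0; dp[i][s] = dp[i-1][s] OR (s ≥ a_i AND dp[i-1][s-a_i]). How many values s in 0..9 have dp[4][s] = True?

10

i\s   0   1   2   3   4   5   6   7   8   9
  0   T   F   F   F   F   F   F   F   F   F
  1   T   T   F   F   F   F   F   F   F   F
  2   T   T   F   F   F   F   F   F   T   T
  3   T   T   T   T   F   F   F   F   T   T
  4   T   T   T   T   T   T   T   T   T   T
  5   T   T   T   T   T   T   T   T   T   T
  6   T   T   T   T   T   T   T   T   T   T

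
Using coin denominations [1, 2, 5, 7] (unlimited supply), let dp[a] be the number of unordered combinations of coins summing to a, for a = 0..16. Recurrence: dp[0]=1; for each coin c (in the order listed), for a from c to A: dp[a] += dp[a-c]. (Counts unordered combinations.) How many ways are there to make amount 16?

after  coin     0     1     2     3     4     5     6     7     8     9    10    11    12    13    14    15    16
          1     1     1     1     1     1     1     1     1     1     1     1     1     1     1     1     1     1
          2     1     1     2     2     3     3     4     4     5     5     6     6     7     7     8     8     9
          5     1     1     2     2     3     4     5     6     7     8    10    11    13    14    16    18    20
          7     1     1     2     2     3     4     5     7     8    10    12    14    17    19    23    26    30

30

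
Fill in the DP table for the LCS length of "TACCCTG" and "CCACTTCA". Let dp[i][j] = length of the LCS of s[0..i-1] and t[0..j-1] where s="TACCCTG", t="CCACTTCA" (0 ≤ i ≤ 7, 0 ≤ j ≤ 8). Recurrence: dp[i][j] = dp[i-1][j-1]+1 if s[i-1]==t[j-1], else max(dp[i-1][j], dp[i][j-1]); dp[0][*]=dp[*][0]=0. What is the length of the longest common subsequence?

   ''  C  C  A  C  T  T  C  A
''  0  0  0  0  0  0  0  0  0
 T  0  0  0  0  0  1  1  1  1
 A  0  0  0  1  1  1  1  1  2
 C  0  1  1  1  2  2  2  2  2
 C  0  1  2  2  2  2  2  3  3
 C  0  1  2  2  3  3  3  3  3
 T  0  1  2  2  3  4  4  4  4
 G  0  1  2  2  3  4  4  4  4

4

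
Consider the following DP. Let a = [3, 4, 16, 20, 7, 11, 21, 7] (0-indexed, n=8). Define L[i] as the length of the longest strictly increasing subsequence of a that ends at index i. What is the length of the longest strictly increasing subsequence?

   i    0    1    2    3    4    5    6    7
a[i]    3    4   16   20    7   11   21    7
L[i]    1    2    3    4    3    4    5    3

5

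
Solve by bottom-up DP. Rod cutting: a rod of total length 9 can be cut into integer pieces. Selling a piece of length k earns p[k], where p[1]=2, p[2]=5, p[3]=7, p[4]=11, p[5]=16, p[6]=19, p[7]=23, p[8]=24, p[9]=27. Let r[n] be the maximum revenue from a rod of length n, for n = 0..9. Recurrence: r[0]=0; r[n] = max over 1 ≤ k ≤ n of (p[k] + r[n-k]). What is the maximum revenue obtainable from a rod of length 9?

   n    0    1    2    3    4    5    6    7    8    9
r[n]    0    2    5    7   11   16   19   23   25   28

28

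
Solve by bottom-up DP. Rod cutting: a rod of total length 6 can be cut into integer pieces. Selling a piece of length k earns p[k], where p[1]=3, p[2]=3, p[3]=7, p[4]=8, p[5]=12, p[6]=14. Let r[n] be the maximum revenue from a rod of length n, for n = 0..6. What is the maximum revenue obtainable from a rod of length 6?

   n    0    1    2    3    4    5    6
r[n]    0    3    6    9   12   15   18

18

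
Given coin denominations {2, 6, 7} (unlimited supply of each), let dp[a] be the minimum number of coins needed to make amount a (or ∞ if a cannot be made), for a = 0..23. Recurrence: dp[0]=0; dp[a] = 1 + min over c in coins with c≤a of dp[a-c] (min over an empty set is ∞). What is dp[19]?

3

 a  0  1  2  3  4  5  6  7  8  9 10 11 12 13 14 15 16 17 18 19 20 21 22 23
dp  0  -  1  -  2  -  1  1  2  2  3  3  2  2  2  3  3  4  3  3  3  3  4  4
(- denotes ∞ / unreachable)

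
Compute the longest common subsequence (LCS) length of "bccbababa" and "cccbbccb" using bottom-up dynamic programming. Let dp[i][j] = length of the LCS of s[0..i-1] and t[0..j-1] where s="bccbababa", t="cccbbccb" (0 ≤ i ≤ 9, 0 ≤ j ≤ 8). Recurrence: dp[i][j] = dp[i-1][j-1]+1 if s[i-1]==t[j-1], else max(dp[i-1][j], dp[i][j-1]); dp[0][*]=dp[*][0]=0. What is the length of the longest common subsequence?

5

   ''  c  c  c  b  b  c  c  b
''  0  0  0  0  0  0  0  0  0
 b  0  0  0  0  1  1  1  1  1
 c  0  1  1  1  1  1  2  2  2
 c  0  1  2  2  2  2  2  3  3
 b  0  1  2  2  3  3  3  3  4
 a  0  1  2  2  3  3  3  3  4
 b  0  1  2  2  3  4  4  4  4
 a  0  1  2  2  3  4  4  4  4
 b  0  1  2  2  3  4  4  4  5
 a  0  1  2  2  3  4  4  4  5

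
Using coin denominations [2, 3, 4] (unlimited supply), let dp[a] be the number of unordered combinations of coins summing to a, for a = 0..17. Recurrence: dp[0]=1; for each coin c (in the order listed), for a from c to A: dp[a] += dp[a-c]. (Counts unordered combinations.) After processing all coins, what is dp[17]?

after  coin     0     1     2     3     4     5     6     7     8     9    10    11    12    13    14    15    16    17
          2     1     0     1     0     1     0     1     0     1     0     1     0     1     0     1     0     1     0
          3     1     0     1     1     1     1     2     1     2     2     2     2     3     2     3     3     3     3
          4     1     0     1     1     2     1     3     2     4     3     5     4     7     5     8     7    10     8

8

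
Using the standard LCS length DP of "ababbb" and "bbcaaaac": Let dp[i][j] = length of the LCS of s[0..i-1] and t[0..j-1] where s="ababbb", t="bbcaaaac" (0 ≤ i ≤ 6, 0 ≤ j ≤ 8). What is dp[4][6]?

   ''  b  b  c  a  a  a  a  c
''  0  0  0  0  0  0  0  0  0
 a  0  0  0  0  1  1  1  1  1
 b  0  1  1  1  1  1  1  1  1
 a  0  1  1  1  2  2  2  2  2
 b  0  1  2  2  2  2  2  2  2
 b  0  1  2  2  2  2  2  2  2
 b  0  1  2  2  2  2  2  2  2

2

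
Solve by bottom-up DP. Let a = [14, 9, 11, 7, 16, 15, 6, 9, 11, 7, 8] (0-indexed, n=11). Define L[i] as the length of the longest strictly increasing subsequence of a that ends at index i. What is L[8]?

   i    0    1    2    3    4    5    6    7    8    9   10
a[i]   14    9   11    7   16   15    6    9   11    7    8
L[i]    1    1    2    1    3    3    1    2    3    2    3

3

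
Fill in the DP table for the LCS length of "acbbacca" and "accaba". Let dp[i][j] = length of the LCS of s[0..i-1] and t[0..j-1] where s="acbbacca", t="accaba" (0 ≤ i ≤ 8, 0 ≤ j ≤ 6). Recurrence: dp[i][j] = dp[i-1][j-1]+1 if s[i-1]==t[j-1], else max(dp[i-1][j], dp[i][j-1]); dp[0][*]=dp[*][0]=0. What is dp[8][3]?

   ''  a  c  c  a  b  a
''  0  0  0  0  0  0  0
 a  0  1  1  1  1  1  1
 c  0  1  2  2  2  2  2
 b  0  1  2  2  2  3  3
 b  0  1  2  2  2  3  3
 a  0  1  2  2  3  3  4
 c  0  1  2  3  3  3  4
 c  0  1  2  3  3  3  4
 a  0  1  2  3  4  4  4

3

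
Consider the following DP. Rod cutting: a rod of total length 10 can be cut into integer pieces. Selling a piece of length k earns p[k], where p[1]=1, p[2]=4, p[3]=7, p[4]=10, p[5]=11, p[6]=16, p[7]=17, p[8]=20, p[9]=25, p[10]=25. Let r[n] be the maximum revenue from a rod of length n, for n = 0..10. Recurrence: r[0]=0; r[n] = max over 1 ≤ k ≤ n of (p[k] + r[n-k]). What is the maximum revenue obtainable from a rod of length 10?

26

   n    0    1    2    3    4    5    6    7    8    9   10
r[n]    0    1    4    7   10   11   16   17   20   25   26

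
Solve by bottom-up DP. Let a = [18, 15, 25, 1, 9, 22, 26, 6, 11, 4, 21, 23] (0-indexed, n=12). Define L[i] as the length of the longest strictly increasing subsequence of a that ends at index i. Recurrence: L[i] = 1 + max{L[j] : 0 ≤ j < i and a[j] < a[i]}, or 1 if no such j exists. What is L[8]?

   i    0    1    2    3    4    5    6    7    8    9   10   11
a[i]   18   15   25    1    9   22   26    6   11    4   21   23
L[i]    1    1    2    1    2    3    4    2    3    2    4    5

3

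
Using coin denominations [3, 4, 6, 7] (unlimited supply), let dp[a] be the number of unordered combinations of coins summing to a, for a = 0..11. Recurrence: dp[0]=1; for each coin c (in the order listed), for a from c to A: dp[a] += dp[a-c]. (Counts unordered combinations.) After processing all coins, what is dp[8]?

1

after  coin     0     1     2     3     4     5     6     7     8     9    10    11
          3     1     0     0     1     0     0     1     0     0     1     0     0
          4     1     0     0     1     1     0     1     1     1     1     1     1
          6     1     0     0     1     1     0     2     1     1     2     2     1
          7     1     0     0     1     1     0     2     2     1     2     3     2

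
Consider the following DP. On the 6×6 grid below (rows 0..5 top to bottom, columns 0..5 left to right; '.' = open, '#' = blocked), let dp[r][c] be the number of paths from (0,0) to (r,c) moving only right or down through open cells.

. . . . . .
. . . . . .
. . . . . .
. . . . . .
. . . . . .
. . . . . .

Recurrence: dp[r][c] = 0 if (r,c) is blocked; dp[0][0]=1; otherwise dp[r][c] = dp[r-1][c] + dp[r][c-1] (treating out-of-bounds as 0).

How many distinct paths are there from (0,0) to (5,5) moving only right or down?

252

r\c   0   1   2   3   4   5
  0   1   1   1   1   1   1
  1   1   2   3   4   5   6
  2   1   3   6  10  15  21
  3   1   4  10  20  35  56
  4   1   5  15  35  70 126
  5   1   6  21  56 126 252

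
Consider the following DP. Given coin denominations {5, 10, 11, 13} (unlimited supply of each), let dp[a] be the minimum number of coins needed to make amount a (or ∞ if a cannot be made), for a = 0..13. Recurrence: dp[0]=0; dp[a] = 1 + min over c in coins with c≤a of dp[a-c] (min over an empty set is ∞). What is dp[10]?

 a  0  1  2  3  4  5  6  7  8  9 10 11 12 13
dp  0  -  -  -  -  1  -  -  -  -  1  1  -  1
(- denotes ∞ / unreachable)

1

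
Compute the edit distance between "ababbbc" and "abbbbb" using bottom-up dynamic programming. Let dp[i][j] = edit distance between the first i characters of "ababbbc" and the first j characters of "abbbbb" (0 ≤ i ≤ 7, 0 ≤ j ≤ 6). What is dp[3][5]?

   ''  a  b  b  b  b  b
''  0  1  2  3  4  5  6
 a  1  0  1  2  3  4  5
 b  2  1  0  1  2  3  4
 a  3  2  1  1  2  3  4
 b  4  3  2  1  1  2  3
 b  5  4  3  2  1  1  2
 b  6  5  4  3  2  1  1
 c  7  6  5  4  3  2  2

3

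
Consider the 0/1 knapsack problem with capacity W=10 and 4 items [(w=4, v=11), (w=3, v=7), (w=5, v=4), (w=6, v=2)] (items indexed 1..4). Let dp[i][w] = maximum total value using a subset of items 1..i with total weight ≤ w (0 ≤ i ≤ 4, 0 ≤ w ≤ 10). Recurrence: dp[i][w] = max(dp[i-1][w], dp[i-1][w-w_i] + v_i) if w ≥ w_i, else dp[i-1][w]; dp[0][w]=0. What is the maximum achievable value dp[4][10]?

18

i\w   0   1   2   3   4   5   6   7   8   9  10
  0   0   0   0   0   0   0   0   0   0   0   0
  1   0   0   0   0  11  11  11  11  11  11  11
  2   0   0   0   7  11  11  11  18  18  18  18
  3   0   0   0   7  11  11  11  18  18  18  18
  4   0   0   0   7  11  11  11  18  18  18  18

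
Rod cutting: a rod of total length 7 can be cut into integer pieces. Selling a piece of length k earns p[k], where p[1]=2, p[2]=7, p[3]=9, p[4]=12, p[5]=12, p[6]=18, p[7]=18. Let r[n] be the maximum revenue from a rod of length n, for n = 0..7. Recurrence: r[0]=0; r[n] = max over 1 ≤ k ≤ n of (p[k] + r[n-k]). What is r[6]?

21

   n    0    1    2    3    4    5    6    7
r[n]    0    2    7    9   14   16   21   23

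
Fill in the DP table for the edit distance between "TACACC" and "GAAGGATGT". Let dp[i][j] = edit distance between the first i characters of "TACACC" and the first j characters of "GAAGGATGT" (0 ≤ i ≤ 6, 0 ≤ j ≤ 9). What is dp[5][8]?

   ''  G  A  A  G  G  A  T  G  T
''  0  1  2  3  4  5  6  7  8  9
 T  1  1  2  3  4  5  6  6  7  8
 A  2  2  1  2  3  4  5  6  7  8
 C  3  3  2  2  3  4  5  6  7  8
 A  4  4  3  2  3  4  4  5  6  7
 C  5  5  4  3  3  4  5  5  6  7
 C  6  6  5  4  4  4  5  6  6  7

6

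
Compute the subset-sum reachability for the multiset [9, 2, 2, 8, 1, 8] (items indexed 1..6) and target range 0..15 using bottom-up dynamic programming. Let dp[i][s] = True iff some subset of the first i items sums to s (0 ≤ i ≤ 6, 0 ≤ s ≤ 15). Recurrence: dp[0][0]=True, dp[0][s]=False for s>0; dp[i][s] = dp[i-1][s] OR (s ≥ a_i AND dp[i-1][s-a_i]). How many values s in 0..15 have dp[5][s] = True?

i\s   0   1   2   3   4   5   6   7   8   9  10  11  12  13  14  15
  0   T   F   F   F   F   F   F   F   F   F   F   F   F   F   F   F
  1   T   F   F   F   F   F   F   F   F   T   F   F   F   F   F   F
  2   T   F   T   F   F   F   F   F   F   T   F   T   F   F   F   F
  3   T   F   T   F   T   F   F   F   F   T   F   T   F   T   F   F
  4   T   F   T   F   T   F   F   F   T   T   T   T   T   T   F   F
  5   T   T   T   T   T   T   F   F   T   T   T   T   T   T   T   F
  6   T   T   T   T   T   T   F   F   T   T   T   T   T   T   T   F

13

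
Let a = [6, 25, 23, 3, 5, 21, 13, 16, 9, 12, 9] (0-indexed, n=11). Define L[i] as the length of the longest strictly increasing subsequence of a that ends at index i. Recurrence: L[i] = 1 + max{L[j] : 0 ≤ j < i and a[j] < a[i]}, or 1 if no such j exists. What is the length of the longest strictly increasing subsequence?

4

   i    0    1    2    3    4    5    6    7    8    9   10
a[i]    6   25   23    3    5   21   13   16    9   12    9
L[i]    1    2    2    1    2    3    3    4    3    4    3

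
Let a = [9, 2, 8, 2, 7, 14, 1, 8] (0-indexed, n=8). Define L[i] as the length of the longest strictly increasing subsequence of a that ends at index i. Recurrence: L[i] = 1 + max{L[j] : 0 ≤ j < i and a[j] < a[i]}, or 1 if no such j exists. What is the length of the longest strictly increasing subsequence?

   i    0    1    2    3    4    5    6    7
a[i]    9    2    8    2    7   14    1    8
L[i]    1    1    2    1    2    3    1    3

3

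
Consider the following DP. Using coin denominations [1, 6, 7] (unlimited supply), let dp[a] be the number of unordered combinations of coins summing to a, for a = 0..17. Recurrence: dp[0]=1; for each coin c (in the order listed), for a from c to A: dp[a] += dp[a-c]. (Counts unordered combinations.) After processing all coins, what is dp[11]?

after  coin     0     1     2     3     4     5     6     7     8     9    10    11    12    13    14    15    16    17
          1     1     1     1     1     1     1     1     1     1     1     1     1     1     1     1     1     1     1
          6     1     1     1     1     1     1     2     2     2     2     2     2     3     3     3     3     3     3
          7     1     1     1     1     1     1     2     3     3     3     3     3     4     5     6     6     6     6

3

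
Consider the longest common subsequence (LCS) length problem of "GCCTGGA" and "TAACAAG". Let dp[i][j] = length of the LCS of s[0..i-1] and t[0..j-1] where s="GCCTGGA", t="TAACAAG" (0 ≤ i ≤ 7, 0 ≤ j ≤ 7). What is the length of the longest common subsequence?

2

   ''  T  A  A  C  A  A  G
''  0  0  0  0  0  0  0  0
 G  0  0  0  0  0  0  0  1
 C  0  0  0  0  1  1  1  1
 C  0  0  0  0  1  1  1  1
 T  0  1  1  1  1  1  1  1
 G  0  1  1  1  1  1  1  2
 G  0  1  1  1  1  1  1  2
 A  0  1  2  2  2  2  2  2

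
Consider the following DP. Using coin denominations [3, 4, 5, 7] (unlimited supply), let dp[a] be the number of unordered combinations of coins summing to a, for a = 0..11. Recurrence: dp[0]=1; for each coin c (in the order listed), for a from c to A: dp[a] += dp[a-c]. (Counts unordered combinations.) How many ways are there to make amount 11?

3

after  coin     0     1     2     3     4     5     6     7     8     9    10    11
          3     1     0     0     1     0     0     1     0     0     1     0     0
          4     1     0     0     1     1     0     1     1     1     1     1     1
          5     1     0     0     1     1     1     1     1     2     2     2     2
          7     1     0     0     1     1     1     1     2     2     2     3     3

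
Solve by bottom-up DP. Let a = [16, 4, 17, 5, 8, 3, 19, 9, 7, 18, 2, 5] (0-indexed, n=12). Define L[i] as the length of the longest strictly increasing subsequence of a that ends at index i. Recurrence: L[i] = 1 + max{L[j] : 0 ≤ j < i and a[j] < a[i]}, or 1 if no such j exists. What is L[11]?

2

   i    0    1    2    3    4    5    6    7    8    9   10   11
a[i]   16    4   17    5    8    3   19    9    7   18    2    5
L[i]    1    1    2    2    3    1    4    4    3    5    1    2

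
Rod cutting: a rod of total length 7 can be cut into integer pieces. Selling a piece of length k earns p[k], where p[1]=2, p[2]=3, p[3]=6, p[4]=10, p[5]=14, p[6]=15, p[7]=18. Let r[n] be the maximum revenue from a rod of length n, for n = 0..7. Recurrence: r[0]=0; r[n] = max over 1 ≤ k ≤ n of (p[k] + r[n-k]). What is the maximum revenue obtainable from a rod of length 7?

18

   n    0    1    2    3    4    5    6    7
r[n]    0    2    4    6   10   14   16   18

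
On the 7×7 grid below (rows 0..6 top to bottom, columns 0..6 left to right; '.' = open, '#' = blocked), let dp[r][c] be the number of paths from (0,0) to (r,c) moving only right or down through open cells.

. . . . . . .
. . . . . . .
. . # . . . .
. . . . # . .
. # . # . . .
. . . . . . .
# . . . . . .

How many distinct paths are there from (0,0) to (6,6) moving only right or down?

108

r\c   0   1   2   3   4   5   6
  0   1   1   1   1   1   1   1
  1   1   2   3   4   5   6   7
  2   1   3   0   4   9  15  22
  3   1   4   4   8   0  15  37
  4   1   0   4   0   0  15  52
  5   1   1   5   5   5  20  72
  6   0   1   6  11  16  36 108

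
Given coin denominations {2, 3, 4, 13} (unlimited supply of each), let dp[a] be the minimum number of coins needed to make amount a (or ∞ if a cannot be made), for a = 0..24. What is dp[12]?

 a  0  1  2  3  4  5  6  7  8  9 10 11 12 13 14 15 16 17 18 19 20 21 22 23 24
dp  0  -  1  1  1  2  2  2  2  3  3  3  3  1  4  2  2  2  3  3  3  3  4  4  4
(- denotes ∞ / unreachable)

3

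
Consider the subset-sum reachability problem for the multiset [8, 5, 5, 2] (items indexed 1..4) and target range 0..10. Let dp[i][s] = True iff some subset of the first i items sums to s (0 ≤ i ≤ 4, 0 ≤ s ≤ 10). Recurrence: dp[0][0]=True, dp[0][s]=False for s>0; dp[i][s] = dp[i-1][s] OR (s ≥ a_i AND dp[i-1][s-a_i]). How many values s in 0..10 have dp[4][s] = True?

i\s   0   1   2   3   4   5   6   7   8   9  10
  0   T   F   F   F   F   F   F   F   F   F   F
  1   T   F   F   F   F   F   F   F   T   F   F
  2   T   F   F   F   F   T   F   F   T   F   F
  3   T   F   F   F   F   T   F   F   T   F   T
  4   T   F   T   F   F   T   F   T   T   F   T

6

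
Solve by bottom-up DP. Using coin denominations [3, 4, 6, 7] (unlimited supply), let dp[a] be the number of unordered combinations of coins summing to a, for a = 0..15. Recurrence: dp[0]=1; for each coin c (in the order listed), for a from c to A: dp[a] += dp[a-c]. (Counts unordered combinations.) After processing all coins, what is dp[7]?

after  coin     0     1     2     3     4     5     6     7     8     9    10    11    12    13    14    15
          3     1     0     0     1     0     0     1     0     0     1     0     0     1     0     0     1
          4     1     0     0     1     1     0     1     1     1     1     1     1     2     1     1     2
          6     1     0     0     1     1     0     2     1     1     2     2     1     4     2     2     4
          7     1     0     0     1     1     0     2     2     1     2     3     2     4     4     4     5

2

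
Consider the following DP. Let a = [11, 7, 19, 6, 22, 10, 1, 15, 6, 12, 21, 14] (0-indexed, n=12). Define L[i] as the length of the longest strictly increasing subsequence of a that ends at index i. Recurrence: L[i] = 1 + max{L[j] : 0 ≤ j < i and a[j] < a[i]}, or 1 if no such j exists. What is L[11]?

4

   i    0    1    2    3    4    5    6    7    8    9   10   11
a[i]   11    7   19    6   22   10    1   15    6   12   21   14
L[i]    1    1    2    1    3    2    1    3    2    3    4    4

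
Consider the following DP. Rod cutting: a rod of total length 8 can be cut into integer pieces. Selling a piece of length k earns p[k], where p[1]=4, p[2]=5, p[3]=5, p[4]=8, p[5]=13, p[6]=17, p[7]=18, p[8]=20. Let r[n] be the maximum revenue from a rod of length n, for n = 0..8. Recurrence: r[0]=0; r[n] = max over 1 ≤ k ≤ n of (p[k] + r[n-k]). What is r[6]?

24

   n    0    1    2    3    4    5    6    7    8
r[n]    0    4    8   12   16   20   24   28   32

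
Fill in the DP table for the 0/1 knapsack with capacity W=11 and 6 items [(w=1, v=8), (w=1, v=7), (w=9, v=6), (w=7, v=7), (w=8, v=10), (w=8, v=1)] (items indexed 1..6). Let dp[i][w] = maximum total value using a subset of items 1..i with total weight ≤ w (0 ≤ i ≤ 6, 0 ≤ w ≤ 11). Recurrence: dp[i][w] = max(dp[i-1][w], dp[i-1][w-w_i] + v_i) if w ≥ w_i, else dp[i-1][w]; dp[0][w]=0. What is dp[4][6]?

15

i\w   0   1   2   3   4   5   6   7   8   9  10  11
  0   0   0   0   0   0   0   0   0   0   0   0   0
  1   0   8   8   8   8   8   8   8   8   8   8   8
  2   0   8  15  15  15  15  15  15  15  15  15  15
  3   0   8  15  15  15  15  15  15  15  15  15  21
  4   0   8  15  15  15  15  15  15  15  22  22  22
  5   0   8  15  15  15  15  15  15  15  22  25  25
  6   0   8  15  15  15  15  15  15  15  22  25  25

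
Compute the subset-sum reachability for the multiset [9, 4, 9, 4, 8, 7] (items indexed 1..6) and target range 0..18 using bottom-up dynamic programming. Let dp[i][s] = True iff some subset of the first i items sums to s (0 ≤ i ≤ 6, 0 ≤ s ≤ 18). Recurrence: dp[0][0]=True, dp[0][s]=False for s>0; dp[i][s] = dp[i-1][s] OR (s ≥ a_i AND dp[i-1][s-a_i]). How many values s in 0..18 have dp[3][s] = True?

5

i\s   0   1   2   3   4   5   6   7   8   9  10  11  12  13  14  15  16  17  18
  0   T   F   F   F   F   F   F   F   F   F   F   F   F   F   F   F   F   F   F
  1   T   F   F   F   F   F   F   F   F   T   F   F   F   F   F   F   F   F   F
  2   T   F   F   F   T   F   F   F   F   T   F   F   F   T   F   F   F   F   F
  3   T   F   F   F   T   F   F   F   F   T   F   F   F   T   F   F   F   F   T
  4   T   F   F   F   T   F   F   F   T   T   F   F   F   T   F   F   F   T   T
  5   T   F   F   F   T   F   F   F   T   T   F   F   T   T   F   F   T   T   T
  6   T   F   F   F   T   F   F   T   T   T   F   T   T   T   F   T   T   T   T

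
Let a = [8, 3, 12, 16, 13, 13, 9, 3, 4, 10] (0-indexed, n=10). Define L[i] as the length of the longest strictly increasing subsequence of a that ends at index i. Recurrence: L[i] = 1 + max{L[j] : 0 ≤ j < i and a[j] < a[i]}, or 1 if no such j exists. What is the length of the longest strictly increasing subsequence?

   i    0    1    2    3    4    5    6    7    8    9
a[i]    8    3   12   16   13   13    9    3    4   10
L[i]    1    1    2    3    3    3    2    1    2    3

3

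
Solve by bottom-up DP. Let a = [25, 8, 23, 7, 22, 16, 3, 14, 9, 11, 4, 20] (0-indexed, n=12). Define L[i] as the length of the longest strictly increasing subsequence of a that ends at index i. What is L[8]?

   i    0    1    2    3    4    5    6    7    8    9   10   11
a[i]   25    8   23    7   22   16    3   14    9   11    4   20
L[i]    1    1    2    1    2    2    1    2    2    3    2    4

2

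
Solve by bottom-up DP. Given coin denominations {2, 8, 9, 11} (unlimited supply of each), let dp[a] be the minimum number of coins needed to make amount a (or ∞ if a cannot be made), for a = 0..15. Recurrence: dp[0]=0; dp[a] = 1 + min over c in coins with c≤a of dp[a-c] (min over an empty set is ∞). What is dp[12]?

 a  0  1  2  3  4  5  6  7  8  9 10 11 12 13 14 15
dp  0  -  1  -  2  -  3  -  1  1  2  1  3  2  4  3
(- denotes ∞ / unreachable)

3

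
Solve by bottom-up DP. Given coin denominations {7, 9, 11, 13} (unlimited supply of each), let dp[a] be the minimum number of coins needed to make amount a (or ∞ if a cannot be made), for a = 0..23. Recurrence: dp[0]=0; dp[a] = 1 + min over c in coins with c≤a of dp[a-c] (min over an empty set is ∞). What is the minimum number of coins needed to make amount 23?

3

 a  0  1  2  3  4  5  6  7  8  9 10 11 12 13 14 15 16 17 18 19 20 21 22 23
dp  0  -  -  -  -  -  -  1  -  1  -  1  -  1  2  -  2  -  2  -  2  3  2  3
(- denotes ∞ / unreachable)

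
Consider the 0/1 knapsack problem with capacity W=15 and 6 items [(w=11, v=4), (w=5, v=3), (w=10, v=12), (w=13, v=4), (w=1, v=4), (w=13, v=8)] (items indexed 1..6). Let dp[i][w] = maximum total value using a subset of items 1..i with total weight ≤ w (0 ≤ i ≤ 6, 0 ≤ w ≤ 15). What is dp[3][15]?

15

i\w   0   1   2   3   4   5   6   7   8   9  10  11  12  13  14  15
  0   0   0   0   0   0   0   0   0   0   0   0   0   0   0   0   0
  1   0   0   0   0   0   0   0   0   0   0   0   4   4   4   4   4
  2   0   0   0   0   0   3   3   3   3   3   3   4   4   4   4   4
  3   0   0   0   0   0   3   3   3   3   3  12  12  12  12  12  15
  4   0   0   0   0   0   3   3   3   3   3  12  12  12  12  12  15
  5   0   4   4   4   4   4   7   7   7   7  12  16  16  16  16  16
  6   0   4   4   4   4   4   7   7   7   7  12  16  16  16  16  16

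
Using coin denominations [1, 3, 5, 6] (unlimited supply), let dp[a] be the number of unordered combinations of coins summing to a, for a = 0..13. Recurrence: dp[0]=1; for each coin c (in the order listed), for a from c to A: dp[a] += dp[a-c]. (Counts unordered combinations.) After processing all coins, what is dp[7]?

after  coin     0     1     2     3     4     5     6     7     8     9    10    11    12    13
          1     1     1     1     1     1     1     1     1     1     1     1     1     1     1
          3     1     1     1     2     2     2     3     3     3     4     4     4     5     5
          5     1     1     1     2     2     3     4     4     5     6     7     8     9    10
          6     1     1     1     2     2     3     5     5     6     8     9    11    14    15

5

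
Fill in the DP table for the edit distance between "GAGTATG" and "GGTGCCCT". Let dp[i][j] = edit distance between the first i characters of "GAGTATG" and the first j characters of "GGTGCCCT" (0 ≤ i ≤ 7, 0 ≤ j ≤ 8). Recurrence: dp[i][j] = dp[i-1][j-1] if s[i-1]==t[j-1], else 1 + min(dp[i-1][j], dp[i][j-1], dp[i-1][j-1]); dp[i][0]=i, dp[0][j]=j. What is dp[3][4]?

2

   ''  G  G  T  G  C  C  C  T
''  0  1  2  3  4  5  6  7  8
 G  1  0  1  2  3  4  5  6  7
 A  2  1  1  2  3  4  5  6  7
 G  3  2  1  2  2  3  4  5  6
 T  4  3  2  1  2  3  4  5  5
 A  5  4  3  2  2  3  4  5  6
 T  6  5  4  3  3  3  4  5  5
 G  7  6  5  4  3  4  4  5  6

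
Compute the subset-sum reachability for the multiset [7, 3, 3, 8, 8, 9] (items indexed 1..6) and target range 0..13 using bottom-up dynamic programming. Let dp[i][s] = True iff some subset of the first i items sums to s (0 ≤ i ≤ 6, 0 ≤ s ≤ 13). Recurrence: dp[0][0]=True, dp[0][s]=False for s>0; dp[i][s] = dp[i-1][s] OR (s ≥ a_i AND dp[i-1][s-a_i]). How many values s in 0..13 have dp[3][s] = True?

6

i\s   0   1   2   3   4   5   6   7   8   9  10  11  12  13
  0   T   F   F   F   F   F   F   F   F   F   F   F   F   F
  1   T   F   F   F   F   F   F   T   F   F   F   F   F   F
  2   T   F   F   T   F   F   F   T   F   F   T   F   F   F
  3   T   F   F   T   F   F   T   T   F   F   T   F   F   T
  4   T   F   F   T   F   F   T   T   T   F   T   T   F   T
  5   T   F   F   T   F   F   T   T   T   F   T   T   F   T
  6   T   F   F   T   F   F   T   T   T   T   T   T   T   T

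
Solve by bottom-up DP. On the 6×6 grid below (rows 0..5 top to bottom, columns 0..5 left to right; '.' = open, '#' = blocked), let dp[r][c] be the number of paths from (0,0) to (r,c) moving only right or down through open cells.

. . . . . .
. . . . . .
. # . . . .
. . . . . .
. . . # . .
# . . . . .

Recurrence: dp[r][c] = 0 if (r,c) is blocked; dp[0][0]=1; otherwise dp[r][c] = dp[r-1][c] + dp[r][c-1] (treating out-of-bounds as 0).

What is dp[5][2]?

8

r\c   0   1   2   3   4   5
  0   1   1   1   1   1   1
  1   1   2   3   4   5   6
  2   1   0   3   7  12  18
  3   1   1   4  11  23  41
  4   1   2   6   0  23  64
  5   0   2   8   8  31  95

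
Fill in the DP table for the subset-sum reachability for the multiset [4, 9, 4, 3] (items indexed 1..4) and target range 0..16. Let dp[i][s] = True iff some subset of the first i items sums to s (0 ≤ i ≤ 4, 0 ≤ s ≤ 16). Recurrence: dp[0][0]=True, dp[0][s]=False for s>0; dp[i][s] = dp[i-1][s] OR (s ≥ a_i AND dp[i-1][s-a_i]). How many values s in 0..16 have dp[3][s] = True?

i\s   0   1   2   3   4   5   6   7   8   9  10  11  12  13  14  15  16
  0   T   F   F   F   F   F   F   F   F   F   F   F   F   F   F   F   F
  1   T   F   F   F   T   F   F   F   F   F   F   F   F   F   F   F   F
  2   T   F   F   F   T   F   F   F   F   T   F   F   F   T   F   F   F
  3   T   F   F   F   T   F   F   F   T   T   F   F   F   T   F   F   F
  4   T   F   F   T   T   F   F   T   T   T   F   T   T   T   F   F   T

5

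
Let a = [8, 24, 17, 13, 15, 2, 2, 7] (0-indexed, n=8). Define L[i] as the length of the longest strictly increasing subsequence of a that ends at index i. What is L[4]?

3

   i    0    1    2    3    4    5    6    7
a[i]    8   24   17   13   15    2    2    7
L[i]    1    2    2    2    3    1    1    2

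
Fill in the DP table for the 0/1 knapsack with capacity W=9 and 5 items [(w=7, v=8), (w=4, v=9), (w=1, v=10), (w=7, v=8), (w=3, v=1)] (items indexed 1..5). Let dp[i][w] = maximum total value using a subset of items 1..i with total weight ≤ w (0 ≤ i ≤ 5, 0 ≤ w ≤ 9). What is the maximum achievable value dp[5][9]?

20

i\w   0   1   2   3   4   5   6   7   8   9
  0   0   0   0   0   0   0   0   0   0   0
  1   0   0   0   0   0   0   0   8   8   8
  2   0   0   0   0   9   9   9   9   9   9
  3   0  10  10  10  10  19  19  19  19  19
  4   0  10  10  10  10  19  19  19  19  19
  5   0  10  10  10  11  19  19  19  20  20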